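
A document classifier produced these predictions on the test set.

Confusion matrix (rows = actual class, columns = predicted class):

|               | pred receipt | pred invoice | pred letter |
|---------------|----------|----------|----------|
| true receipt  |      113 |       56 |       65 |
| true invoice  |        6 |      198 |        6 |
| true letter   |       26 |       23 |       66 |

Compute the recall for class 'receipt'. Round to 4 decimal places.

Treat 'receipt' as positive and all other classes as negative.
recall = TP/(TP+FN).
receipt: TP=113, FN=56+65=121 → 113/234 = 0.48291

0.4829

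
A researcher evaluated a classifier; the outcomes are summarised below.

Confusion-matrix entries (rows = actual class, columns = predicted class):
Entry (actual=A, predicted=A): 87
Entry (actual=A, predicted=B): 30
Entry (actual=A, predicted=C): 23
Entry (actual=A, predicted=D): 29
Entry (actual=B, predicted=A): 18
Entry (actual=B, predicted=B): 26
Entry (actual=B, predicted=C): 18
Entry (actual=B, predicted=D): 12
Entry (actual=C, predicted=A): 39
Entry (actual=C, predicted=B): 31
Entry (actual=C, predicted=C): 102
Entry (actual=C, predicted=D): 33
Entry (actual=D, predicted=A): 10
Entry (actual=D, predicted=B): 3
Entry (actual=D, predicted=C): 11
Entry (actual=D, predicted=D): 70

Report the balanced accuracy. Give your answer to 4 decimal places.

Balanced accuracy = mean of per-class recall.
  A: recall = 87/169 = 0.51479
  B: recall = 26/74 = 0.35135
  C: recall = 102/205 = 0.49756
  D: recall = 70/94 = 0.74468
Mean = (0.51479 + 0.35135 + 0.49756 + 0.74468) / 4 = 0.5271

0.5271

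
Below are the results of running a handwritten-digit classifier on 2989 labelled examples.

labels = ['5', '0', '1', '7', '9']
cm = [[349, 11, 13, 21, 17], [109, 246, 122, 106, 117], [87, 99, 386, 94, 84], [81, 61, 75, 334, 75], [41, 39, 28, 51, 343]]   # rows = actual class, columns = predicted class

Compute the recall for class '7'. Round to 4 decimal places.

0.5335

Take TP from the diagonal, FP from the rest of the '7' prediction marginal, FN from the rest of the '7' actual marginal.
recall = TP/(TP+FN).
7: TP=334, FN=81+61+75+75=292 → 334/626 = 0.53355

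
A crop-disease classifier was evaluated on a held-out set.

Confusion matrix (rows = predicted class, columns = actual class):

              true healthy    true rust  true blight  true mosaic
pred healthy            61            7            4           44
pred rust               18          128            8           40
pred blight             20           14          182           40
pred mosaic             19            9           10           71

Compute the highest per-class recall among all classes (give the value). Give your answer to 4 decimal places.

Per-class recall (TP/(TP+FN)):
  healthy: TP=61, FN=18+20+19=57 → 61/118 = 0.51695
  rust: TP=128, FN=7+14+9=30 → 128/158 = 0.81013
  blight: TP=182, FN=4+8+10=22 → 182/204 = 0.89216
  mosaic: TP=71, FN=44+40+40=124 → 71/195 = 0.36410
Highest is class 'blight' with recall = 0.8922.

0.8922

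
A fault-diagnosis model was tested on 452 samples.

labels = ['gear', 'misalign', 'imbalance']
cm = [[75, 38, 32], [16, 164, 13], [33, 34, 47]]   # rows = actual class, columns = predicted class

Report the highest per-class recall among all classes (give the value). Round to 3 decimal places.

0.850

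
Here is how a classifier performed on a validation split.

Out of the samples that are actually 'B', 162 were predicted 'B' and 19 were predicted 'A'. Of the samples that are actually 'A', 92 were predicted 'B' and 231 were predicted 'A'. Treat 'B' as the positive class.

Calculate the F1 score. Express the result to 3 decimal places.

0.745

Precision = TP/(TP+FP) = 162/254 = 0.6378
Recall = TP/(TP+FN) = 162/181 = 0.8950
F1 = 2·TP/(2·TP+FP+FN) = 324/435 = 0.745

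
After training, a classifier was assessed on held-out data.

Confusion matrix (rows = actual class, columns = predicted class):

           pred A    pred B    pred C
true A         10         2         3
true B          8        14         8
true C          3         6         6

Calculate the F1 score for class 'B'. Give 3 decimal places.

Take TP from the diagonal, FP from the rest of the 'B' prediction marginal, FN from the rest of the 'B' actual marginal.
F1 score = 2·TP/(2·TP+FP+FN).
B: TP=14, FP=2+6=8, FN=8+8=16 → 28/52 = 0.5385

0.538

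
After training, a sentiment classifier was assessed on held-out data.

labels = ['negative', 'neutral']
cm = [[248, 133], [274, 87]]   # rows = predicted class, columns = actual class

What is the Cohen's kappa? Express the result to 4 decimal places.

Observed agreement pₒ = trace/N = 335/742 = 0.45148
Expected agreement pₑ = Σ (rowᵢ·colᵢ)/N² = (522·381 + 220·361)/742² = 0.50549
κ = (pₒ − pₑ)/(1 − pₑ) = (0.45148 − 0.50549)/(1 − 0.50549) = -0.1092

-0.1092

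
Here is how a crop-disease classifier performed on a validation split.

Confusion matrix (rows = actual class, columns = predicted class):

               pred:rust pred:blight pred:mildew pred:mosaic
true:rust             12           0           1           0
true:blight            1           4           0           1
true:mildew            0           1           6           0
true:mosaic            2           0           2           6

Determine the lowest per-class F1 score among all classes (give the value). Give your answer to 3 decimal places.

0.706

Per-class F1 score (2·TP/(2·TP+FP+FN)):
  rust: TP=12, FP=1+0+2=3, FN=0+1+0=1 → 24/28 = 0.8571
  blight: TP=4, FP=0+1+0=1, FN=1+0+1=2 → 8/11 = 0.7273
  mildew: TP=6, FP=1+0+2=3, FN=0+1+0=1 → 12/16 = 0.7500
  mosaic: TP=6, FP=0+1+0=1, FN=2+0+2=4 → 12/17 = 0.7059
Lowest is class 'mosaic' with F1 score = 0.706.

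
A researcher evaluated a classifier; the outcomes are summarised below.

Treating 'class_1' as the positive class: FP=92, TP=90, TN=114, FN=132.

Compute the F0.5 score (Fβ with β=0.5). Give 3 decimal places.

Fβ = (1+β²)·TP / ((1+β²)·TP + β²·FN + FP), with β²=1/4
= 1.25·90 / (1.25·90 + 0.25·132 + 92) = 0.474

0.474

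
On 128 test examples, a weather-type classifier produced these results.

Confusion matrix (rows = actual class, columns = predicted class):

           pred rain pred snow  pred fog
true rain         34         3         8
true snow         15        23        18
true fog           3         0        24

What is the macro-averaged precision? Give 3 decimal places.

0.673

Per-class precision (TP/(TP+FP)):
  rain: TP=34, FP=15+3=18 → 34/52 = 0.6538
  snow: TP=23, FP=3+0=3 → 23/26 = 0.8846
  fog: TP=24, FP=8+18=26 → 24/50 = 0.4800
Macro-precision = mean = (0.6538 + 0.8846 + 0.4800) / 3 = 0.673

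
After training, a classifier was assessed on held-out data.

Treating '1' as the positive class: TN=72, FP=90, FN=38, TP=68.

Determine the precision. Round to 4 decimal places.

Precision = TP/(TP+FP) = 68/(68+90) = 68/158 = 0.4304

0.4304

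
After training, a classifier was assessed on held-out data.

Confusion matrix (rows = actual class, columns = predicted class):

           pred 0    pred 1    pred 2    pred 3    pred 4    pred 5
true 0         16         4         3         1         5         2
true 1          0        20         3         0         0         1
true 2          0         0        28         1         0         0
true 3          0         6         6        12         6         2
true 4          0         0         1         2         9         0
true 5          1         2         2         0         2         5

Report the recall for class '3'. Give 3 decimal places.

recall = TP/(TP+FN).
3: TP=12, FN=0+6+6+6+2=20 → 12/32 = 0.3750

0.375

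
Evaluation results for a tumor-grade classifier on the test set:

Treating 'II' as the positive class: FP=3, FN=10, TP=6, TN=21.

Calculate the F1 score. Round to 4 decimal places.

Precision = TP/(TP+FP) = 6/9 = 0.6667
Recall = TP/(TP+FN) = 6/16 = 0.3750
F1 = 2·TP/(2·TP+FP+FN) = 12/25 = 0.4800

0.4800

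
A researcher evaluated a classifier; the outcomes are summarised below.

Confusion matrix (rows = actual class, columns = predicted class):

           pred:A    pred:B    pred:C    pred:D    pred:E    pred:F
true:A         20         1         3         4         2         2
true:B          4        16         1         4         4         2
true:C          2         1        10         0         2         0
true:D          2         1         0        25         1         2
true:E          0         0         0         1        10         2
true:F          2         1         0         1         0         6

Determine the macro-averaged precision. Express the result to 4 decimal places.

Per-class precision (TP/(TP+FP)):
  A: TP=20, FP=4+2+2+0+2=10 → 20/30 = 0.66667
  B: TP=16, FP=1+1+1+0+1=4 → 16/20 = 0.80000
  C: TP=10, FP=3+1+0+0+0=4 → 10/14 = 0.71429
  D: TP=25, FP=4+4+0+1+1=10 → 25/35 = 0.71429
  E: TP=10, FP=2+4+2+1+0=9 → 10/19 = 0.52632
  F: TP=6, FP=2+2+0+2+2=8 → 6/14 = 0.42857
Macro-precision = mean = (0.66667 + 0.80000 + 0.71429 + 0.71429 + 0.52632 + 0.42857) / 6 = 0.6417

0.6417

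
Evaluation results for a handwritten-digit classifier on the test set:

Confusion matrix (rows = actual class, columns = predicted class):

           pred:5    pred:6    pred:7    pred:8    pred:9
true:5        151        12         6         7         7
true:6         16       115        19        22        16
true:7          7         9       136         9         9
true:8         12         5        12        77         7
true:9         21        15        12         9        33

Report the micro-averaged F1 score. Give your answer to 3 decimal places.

0.688

Micro-averaging pools counts across classes: ΣTP=512, ΣFP=232, ΣFN=232.
Micro-F1 score = 2·TP/(2·TP+FP+FN) on pooled counts = 0.688 (equals overall accuracy in single-label multiclass).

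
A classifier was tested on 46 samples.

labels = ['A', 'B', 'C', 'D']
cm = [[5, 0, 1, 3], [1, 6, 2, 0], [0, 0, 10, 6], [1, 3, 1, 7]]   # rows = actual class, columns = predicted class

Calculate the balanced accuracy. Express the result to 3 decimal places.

0.608

Balanced accuracy = mean of per-class recall.
  A: recall = 5/9 = 0.5556
  B: recall = 6/9 = 0.6667
  C: recall = 10/16 = 0.6250
  D: recall = 7/12 = 0.5833
Mean = (0.5556 + 0.6667 + 0.6250 + 0.5833) / 4 = 0.608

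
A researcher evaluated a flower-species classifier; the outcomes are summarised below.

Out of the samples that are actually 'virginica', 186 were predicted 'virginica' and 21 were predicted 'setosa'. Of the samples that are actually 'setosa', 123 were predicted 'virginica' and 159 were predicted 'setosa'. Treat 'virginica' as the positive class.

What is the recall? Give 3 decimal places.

Recall = TP/(TP+FN) = 186/(186+21) = 186/207 = 0.899

0.899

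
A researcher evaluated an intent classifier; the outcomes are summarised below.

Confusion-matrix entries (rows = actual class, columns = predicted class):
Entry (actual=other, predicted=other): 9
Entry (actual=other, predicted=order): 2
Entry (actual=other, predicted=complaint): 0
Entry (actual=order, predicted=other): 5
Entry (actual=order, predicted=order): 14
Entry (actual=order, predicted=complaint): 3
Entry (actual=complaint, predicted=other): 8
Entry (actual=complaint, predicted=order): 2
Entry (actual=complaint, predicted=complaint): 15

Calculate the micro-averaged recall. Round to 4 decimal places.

0.6552

Micro-averaging pools counts across classes: ΣTP=38, ΣFP=20, ΣFN=20.
Micro-recall = TP/(TP+FN) on pooled counts = 0.6552 (equals overall accuracy in single-label multiclass).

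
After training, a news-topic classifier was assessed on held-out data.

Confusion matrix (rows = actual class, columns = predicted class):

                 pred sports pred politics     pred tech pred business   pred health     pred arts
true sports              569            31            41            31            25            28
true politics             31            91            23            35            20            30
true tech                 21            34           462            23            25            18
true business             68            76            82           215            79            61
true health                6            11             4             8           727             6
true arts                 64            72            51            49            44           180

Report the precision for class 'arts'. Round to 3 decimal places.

0.557

Take TP from the diagonal, FP from the rest of the 'arts' prediction marginal, FN from the rest of the 'arts' actual marginal.
precision = TP/(TP+FP).
arts: TP=180, FP=28+30+18+61+6=143 → 180/323 = 0.5573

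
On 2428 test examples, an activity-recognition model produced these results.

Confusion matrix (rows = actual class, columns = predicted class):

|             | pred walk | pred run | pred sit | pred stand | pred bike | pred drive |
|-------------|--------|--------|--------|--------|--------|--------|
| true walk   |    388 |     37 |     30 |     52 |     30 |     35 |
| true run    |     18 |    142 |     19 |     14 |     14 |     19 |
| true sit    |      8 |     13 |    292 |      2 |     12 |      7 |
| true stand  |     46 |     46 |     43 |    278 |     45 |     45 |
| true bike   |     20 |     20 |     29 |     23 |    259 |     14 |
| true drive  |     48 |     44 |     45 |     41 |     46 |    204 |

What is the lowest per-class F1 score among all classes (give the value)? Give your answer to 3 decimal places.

Per-class F1 score (2·TP/(2·TP+FP+FN)):
  walk: TP=388, FP=18+8+46+20+48=140, FN=37+30+52+30+35=184 → 776/1100 = 0.7055
  run: TP=142, FP=37+13+46+20+44=160, FN=18+19+14+14+19=84 → 284/528 = 0.5379
  sit: TP=292, FP=30+19+43+29+45=166, FN=8+13+2+12+7=42 → 584/792 = 0.7374
  stand: TP=278, FP=52+14+2+23+41=132, FN=46+46+43+45+45=225 → 556/913 = 0.6090
  bike: TP=259, FP=30+14+12+45+46=147, FN=20+20+29+23+14=106 → 518/771 = 0.6719
  drive: TP=204, FP=35+19+7+45+14=120, FN=48+44+45+41+46=224 → 408/752 = 0.5426
Lowest is class 'run' with F1 score = 0.538.

0.538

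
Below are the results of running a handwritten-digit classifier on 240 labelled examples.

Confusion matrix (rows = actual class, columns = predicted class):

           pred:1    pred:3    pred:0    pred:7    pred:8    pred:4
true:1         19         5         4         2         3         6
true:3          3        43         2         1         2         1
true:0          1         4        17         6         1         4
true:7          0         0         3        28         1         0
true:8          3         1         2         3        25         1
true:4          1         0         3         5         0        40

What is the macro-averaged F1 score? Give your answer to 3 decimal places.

0.699

Per-class F1 score (2·TP/(2·TP+FP+FN)):
  1: TP=19, FP=3+1+0+3+1=8, FN=5+4+2+3+6=20 → 38/66 = 0.5758
  3: TP=43, FP=5+4+0+1+0=10, FN=3+2+1+2+1=9 → 86/105 = 0.8190
  0: TP=17, FP=4+2+3+2+3=14, FN=1+4+6+1+4=16 → 34/64 = 0.5313
  7: TP=28, FP=2+1+6+3+5=17, FN=0+0+3+1+0=4 → 56/77 = 0.7273
  8: TP=25, FP=3+2+1+1+0=7, FN=3+1+2+3+1=10 → 50/67 = 0.7463
  4: TP=40, FP=6+1+4+0+1=12, FN=1+0+3+5+0=9 → 80/101 = 0.7921
Macro-F1 score = mean = (0.5758 + 0.8190 + 0.5313 + 0.7273 + 0.7463 + 0.7921) / 6 = 0.699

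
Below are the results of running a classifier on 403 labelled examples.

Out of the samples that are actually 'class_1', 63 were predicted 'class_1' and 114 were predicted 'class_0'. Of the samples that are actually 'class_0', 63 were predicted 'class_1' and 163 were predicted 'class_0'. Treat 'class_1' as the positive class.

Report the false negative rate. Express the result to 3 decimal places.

FNR = FN/(FN+TP) = 114/(114+63) = 0.644

0.644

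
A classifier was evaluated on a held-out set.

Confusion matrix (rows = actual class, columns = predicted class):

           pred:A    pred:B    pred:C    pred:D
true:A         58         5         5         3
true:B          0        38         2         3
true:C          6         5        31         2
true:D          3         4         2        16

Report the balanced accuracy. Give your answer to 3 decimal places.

Balanced accuracy = mean of per-class recall.
  A: recall = 58/71 = 0.8169
  B: recall = 38/43 = 0.8837
  C: recall = 31/44 = 0.7045
  D: recall = 16/25 = 0.6400
Mean = (0.8169 + 0.8837 + 0.7045 + 0.6400) / 4 = 0.761

0.761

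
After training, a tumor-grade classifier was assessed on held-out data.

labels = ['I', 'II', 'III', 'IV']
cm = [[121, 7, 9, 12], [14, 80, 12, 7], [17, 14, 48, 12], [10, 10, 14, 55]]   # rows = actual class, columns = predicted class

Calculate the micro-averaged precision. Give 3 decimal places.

0.688

Micro-averaging pools counts across classes: ΣTP=304, ΣFP=138, ΣFN=138.
Micro-precision = TP/(TP+FP) on pooled counts = 0.688 (equals overall accuracy in single-label multiclass).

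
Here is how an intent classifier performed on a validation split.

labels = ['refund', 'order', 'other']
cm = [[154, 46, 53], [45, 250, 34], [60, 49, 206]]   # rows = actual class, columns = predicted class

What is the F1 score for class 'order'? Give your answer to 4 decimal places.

F1 score = 2·TP/(2·TP+FP+FN).
order: TP=250, FP=46+49=95, FN=45+34=79 → 500/674 = 0.74184

0.7418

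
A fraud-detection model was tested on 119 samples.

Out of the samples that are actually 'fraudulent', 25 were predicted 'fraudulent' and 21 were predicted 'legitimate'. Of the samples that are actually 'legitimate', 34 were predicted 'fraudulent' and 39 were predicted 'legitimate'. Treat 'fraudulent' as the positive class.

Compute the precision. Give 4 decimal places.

0.4237

Precision = TP/(TP+FP) = 25/(25+34) = 25/59 = 0.4237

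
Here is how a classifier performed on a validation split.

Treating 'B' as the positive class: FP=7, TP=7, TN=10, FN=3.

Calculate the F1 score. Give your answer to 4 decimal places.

Precision = TP/(TP+FP) = 7/14 = 0.5000
Recall = TP/(TP+FN) = 7/10 = 0.7000
F1 = 2·TP/(2·TP+FP+FN) = 14/24 = 0.5833

0.5833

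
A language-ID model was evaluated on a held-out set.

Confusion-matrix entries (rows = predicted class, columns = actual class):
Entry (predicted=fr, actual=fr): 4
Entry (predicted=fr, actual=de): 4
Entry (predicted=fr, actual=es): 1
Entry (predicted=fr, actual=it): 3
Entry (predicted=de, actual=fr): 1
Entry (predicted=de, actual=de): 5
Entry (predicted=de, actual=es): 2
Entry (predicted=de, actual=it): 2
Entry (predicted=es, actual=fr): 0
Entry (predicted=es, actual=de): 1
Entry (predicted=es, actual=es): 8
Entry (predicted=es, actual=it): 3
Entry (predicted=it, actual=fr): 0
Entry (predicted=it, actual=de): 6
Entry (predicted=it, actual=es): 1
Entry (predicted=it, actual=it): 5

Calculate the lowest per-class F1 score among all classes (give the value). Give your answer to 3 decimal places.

Per-class F1 score (2·TP/(2·TP+FP+FN)):
  fr: TP=4, FP=4+1+3=8, FN=1+0+0=1 → 8/17 = 0.4706
  de: TP=5, FP=1+2+2=5, FN=4+1+6=11 → 10/26 = 0.3846
  es: TP=8, FP=0+1+3=4, FN=1+2+1=4 → 16/24 = 0.6667
  it: TP=5, FP=0+6+1=7, FN=3+2+3=8 → 10/25 = 0.4000
Lowest is class 'de' with F1 score = 0.385.

0.385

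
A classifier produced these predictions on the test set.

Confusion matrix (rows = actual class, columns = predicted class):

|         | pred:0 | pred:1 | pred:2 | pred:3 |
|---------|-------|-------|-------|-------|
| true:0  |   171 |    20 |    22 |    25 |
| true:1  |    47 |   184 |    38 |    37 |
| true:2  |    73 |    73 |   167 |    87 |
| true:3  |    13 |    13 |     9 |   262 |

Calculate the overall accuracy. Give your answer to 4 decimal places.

Accuracy = trace / total = (171+184+167+262=784) / 1241 = 784/1241 = 0.6317

0.6317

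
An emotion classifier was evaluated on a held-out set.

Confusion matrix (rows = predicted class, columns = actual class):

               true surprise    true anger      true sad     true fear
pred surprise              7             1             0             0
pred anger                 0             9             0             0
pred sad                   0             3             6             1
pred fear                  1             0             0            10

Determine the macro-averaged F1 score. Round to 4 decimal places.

0.8381

Per-class F1 score (2·TP/(2·TP+FP+FN)):
  surprise: TP=7, FP=1+0+0=1, FN=0+0+1=1 → 14/16 = 0.87500
  anger: TP=9, FP=0+0+0=0, FN=1+3+0=4 → 18/22 = 0.81818
  sad: TP=6, FP=0+3+1=4, FN=0+0+0=0 → 12/16 = 0.75000
  fear: TP=10, FP=1+0+0=1, FN=0+0+1=1 → 20/22 = 0.90909
Macro-F1 score = mean = (0.87500 + 0.81818 + 0.75000 + 0.90909) / 4 = 0.8381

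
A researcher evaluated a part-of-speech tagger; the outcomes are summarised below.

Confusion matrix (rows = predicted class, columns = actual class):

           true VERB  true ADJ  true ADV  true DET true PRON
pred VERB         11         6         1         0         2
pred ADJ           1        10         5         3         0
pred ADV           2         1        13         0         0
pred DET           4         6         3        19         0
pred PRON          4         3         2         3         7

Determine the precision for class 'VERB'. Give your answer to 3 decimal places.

0.550

One-vs-rest for 'VERB': TP = diagonal; FP = other classes predicted 'VERB'; FN = 'VERB' predicted as other.
precision = TP/(TP+FP).
VERB: TP=11, FP=6+1+0+2=9 → 11/20 = 0.5500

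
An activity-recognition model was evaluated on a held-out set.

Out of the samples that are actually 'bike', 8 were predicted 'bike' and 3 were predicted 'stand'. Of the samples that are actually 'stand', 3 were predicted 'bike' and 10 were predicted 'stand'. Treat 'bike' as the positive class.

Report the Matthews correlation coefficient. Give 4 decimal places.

0.4965

MCC = (TP·TN − FP·FN) / √((TP+FP)(TP+FN)(TN+FP)(TN+FN))
Numerator = 8·10 − 3·3 = 71
Denominator = √(11·11·13·13) = √20449 = 143.0000
MCC = 71 / 143.0000 = 0.4965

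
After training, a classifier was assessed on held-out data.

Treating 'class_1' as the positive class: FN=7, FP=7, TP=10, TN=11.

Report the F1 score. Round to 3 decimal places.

Precision = TP/(TP+FP) = 10/17 = 0.5882
Recall = TP/(TP+FN) = 10/17 = 0.5882
F1 = 2·TP/(2·TP+FP+FN) = 20/34 = 0.588

0.588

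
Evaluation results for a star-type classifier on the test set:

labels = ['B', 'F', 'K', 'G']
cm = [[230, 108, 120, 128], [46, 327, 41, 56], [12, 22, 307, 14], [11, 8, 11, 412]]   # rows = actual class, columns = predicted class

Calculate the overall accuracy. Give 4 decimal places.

0.6886

Accuracy = trace / total = (230+327+307+412=1276) / 1853 = 1276/1853 = 0.6886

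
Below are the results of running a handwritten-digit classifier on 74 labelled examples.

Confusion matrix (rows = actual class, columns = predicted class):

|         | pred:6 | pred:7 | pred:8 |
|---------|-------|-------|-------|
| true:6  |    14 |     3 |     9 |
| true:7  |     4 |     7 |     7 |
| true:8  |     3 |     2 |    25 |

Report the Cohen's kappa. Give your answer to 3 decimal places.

0.405

Observed agreement pₒ = trace/N = 46/74 = 0.6216
Expected agreement pₑ = Σ (rowᵢ·colᵢ)/N² = (26·21 + 18·12 + 30·41)/74² = 0.3638
κ = (pₒ − pₑ)/(1 − pₑ) = (0.6216 − 0.3638)/(1 − 0.3638) = 0.405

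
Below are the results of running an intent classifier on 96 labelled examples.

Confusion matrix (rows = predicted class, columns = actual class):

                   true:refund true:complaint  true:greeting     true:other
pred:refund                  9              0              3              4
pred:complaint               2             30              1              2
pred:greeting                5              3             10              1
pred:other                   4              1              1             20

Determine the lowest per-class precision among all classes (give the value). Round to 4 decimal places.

0.5263

Per-class precision (TP/(TP+FP)):
  refund: TP=9, FP=0+3+4=7 → 9/16 = 0.56250
  complaint: TP=30, FP=2+1+2=5 → 30/35 = 0.85714
  greeting: TP=10, FP=5+3+1=9 → 10/19 = 0.52632
  other: TP=20, FP=4+1+1=6 → 20/26 = 0.76923
Lowest is class 'greeting' with precision = 0.5263.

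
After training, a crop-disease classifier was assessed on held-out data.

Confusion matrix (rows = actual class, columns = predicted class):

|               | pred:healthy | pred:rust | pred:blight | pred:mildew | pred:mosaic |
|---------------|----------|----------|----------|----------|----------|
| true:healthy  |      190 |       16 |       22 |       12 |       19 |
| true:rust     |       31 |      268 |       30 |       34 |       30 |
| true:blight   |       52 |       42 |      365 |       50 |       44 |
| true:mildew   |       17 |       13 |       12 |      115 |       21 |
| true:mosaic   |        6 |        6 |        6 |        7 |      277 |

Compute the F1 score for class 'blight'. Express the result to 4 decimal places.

0.7389

F1 score = 2·TP/(2·TP+FP+FN).
blight: TP=365, FP=22+30+12+6=70, FN=52+42+50+44=188 → 730/988 = 0.73887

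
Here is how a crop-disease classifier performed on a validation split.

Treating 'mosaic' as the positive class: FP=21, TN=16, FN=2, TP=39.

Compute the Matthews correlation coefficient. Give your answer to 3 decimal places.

0.455

MCC = (TP·TN − FP·FN) / √((TP+FP)(TP+FN)(TN+FP)(TN+FN))
Numerator = 39·16 − 21·2 = 582
Denominator = √(60·41·37·18) = √1638360 = 1279.9844
MCC = 582 / 1279.9844 = 0.455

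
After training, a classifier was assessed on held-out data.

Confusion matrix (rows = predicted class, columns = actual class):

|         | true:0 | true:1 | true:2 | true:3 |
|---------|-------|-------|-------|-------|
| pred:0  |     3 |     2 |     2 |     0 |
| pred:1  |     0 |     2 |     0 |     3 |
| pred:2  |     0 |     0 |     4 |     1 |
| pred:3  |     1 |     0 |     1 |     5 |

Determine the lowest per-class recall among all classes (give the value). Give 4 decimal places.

0.5000

Per-class recall (TP/(TP+FN)):
  0: TP=3, FN=0+0+1=1 → 3/4 = 0.75000
  1: TP=2, FN=2+0+0=2 → 2/4 = 0.50000
  2: TP=4, FN=2+0+1=3 → 4/7 = 0.57143
  3: TP=5, FN=0+3+1=4 → 5/9 = 0.55556
Lowest is class '1' with recall = 0.5000.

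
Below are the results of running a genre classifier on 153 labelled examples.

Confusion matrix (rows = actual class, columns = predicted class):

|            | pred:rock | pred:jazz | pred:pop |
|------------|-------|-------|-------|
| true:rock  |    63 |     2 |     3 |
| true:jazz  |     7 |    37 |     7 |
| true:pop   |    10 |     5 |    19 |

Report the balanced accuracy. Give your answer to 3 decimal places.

0.737

Balanced accuracy = mean of per-class recall.
  rock: recall = 63/68 = 0.9265
  jazz: recall = 37/51 = 0.7255
  pop: recall = 19/34 = 0.5588
Mean = (0.9265 + 0.7255 + 0.5588) / 3 = 0.737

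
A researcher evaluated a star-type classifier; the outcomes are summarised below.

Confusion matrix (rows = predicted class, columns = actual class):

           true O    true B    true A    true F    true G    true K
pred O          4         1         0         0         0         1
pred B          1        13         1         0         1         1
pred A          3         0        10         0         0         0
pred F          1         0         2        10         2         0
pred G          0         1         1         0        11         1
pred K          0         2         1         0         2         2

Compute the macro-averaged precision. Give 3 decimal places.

Per-class precision (TP/(TP+FP)):
  O: TP=4, FP=1+0+0+0+1=2 → 4/6 = 0.6667
  B: TP=13, FP=1+1+0+1+1=4 → 13/17 = 0.7647
  A: TP=10, FP=3+0+0+0+0=3 → 10/13 = 0.7692
  F: TP=10, FP=1+0+2+2+0=5 → 10/15 = 0.6667
  G: TP=11, FP=0+1+1+0+1=3 → 11/14 = 0.7857
  K: TP=2, FP=0+2+1+0+2=5 → 2/7 = 0.2857
Macro-precision = mean = (0.6667 + 0.7647 + 0.7692 + 0.6667 + 0.7857 + 0.2857) / 6 = 0.656

0.656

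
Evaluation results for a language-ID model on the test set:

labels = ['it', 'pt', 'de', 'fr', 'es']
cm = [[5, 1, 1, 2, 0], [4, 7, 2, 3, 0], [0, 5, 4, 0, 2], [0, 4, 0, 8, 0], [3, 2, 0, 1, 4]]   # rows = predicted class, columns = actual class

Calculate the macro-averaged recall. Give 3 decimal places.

Per-class recall (TP/(TP+FN)):
  it: TP=5, FN=4+0+0+3=7 → 5/12 = 0.4167
  pt: TP=7, FN=1+5+4+2=12 → 7/19 = 0.3684
  de: TP=4, FN=1+2+0+0=3 → 4/7 = 0.5714
  fr: TP=8, FN=2+3+0+1=6 → 8/14 = 0.5714
  es: TP=4, FN=0+0+2+0=2 → 4/6 = 0.6667
Macro-recall = mean = (0.4167 + 0.3684 + 0.5714 + 0.5714 + 0.6667) / 5 = 0.519

0.519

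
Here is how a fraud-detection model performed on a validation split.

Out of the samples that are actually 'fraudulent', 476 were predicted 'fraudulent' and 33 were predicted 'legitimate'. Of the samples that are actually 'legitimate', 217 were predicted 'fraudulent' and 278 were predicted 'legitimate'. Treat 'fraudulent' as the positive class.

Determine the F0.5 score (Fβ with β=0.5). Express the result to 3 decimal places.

Fβ = (1+β²)·TP / ((1+β²)·TP + β²·FN + FP), with β²=1/4
= 1.25·476 / (1.25·476 + 0.25·33 + 217) = 0.725

0.725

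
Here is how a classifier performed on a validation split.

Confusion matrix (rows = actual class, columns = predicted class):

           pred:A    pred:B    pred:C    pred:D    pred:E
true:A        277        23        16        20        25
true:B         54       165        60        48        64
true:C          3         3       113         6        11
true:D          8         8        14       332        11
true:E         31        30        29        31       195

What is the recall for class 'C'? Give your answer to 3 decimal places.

Treat 'C' as positive and all other classes as negative.
recall = TP/(TP+FN).
C: TP=113, FN=3+3+6+11=23 → 113/136 = 0.8309

0.831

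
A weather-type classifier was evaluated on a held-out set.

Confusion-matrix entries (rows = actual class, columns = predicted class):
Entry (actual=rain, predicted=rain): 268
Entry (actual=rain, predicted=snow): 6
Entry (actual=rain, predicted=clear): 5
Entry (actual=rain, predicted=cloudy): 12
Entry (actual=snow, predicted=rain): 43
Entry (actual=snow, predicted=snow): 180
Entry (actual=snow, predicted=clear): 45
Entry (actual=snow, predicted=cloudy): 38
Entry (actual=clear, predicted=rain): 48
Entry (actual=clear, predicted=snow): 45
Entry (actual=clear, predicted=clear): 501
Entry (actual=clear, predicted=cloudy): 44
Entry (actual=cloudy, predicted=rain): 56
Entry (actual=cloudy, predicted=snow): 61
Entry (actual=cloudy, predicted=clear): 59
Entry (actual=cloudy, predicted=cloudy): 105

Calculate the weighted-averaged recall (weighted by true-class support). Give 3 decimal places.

0.695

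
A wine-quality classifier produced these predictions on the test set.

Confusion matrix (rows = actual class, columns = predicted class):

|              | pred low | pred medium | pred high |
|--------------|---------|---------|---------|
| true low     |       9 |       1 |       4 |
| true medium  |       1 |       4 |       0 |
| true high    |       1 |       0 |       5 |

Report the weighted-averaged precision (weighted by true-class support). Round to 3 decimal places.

Per-class precision (TP/(TP+FP)):
  low: TP=9, FP=1+1=2 → 9/11 = 0.8182
  medium: TP=4, FP=1+0=1 → 4/5 = 0.8000
  high: TP=5, FP=4+0=4 → 5/9 = 0.5556
Weighted-precision = Σ (supportᵢ/N)·precisionᵢ with N=25: (14/25)·0.8182 + (5/25)·0.8000 + (6/25)·0.5556 = 0.752

0.752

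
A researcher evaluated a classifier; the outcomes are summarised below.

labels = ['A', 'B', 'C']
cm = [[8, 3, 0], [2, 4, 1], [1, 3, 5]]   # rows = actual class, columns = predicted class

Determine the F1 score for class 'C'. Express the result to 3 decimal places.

0.667

F1 score = 2·TP/(2·TP+FP+FN).
C: TP=5, FP=0+1=1, FN=1+3=4 → 10/15 = 0.6667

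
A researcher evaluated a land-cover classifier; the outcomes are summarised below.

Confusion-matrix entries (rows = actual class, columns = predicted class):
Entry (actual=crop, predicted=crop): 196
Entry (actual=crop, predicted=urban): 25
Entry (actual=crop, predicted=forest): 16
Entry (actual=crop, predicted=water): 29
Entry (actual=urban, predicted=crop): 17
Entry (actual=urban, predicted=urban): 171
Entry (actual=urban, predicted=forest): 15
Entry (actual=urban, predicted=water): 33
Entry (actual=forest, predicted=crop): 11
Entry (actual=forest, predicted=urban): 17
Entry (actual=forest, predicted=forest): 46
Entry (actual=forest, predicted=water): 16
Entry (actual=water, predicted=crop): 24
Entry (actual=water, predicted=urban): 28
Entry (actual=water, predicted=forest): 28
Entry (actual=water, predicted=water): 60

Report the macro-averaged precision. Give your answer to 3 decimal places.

0.593

Per-class precision (TP/(TP+FP)):
  crop: TP=196, FP=17+11+24=52 → 196/248 = 0.7903
  urban: TP=171, FP=25+17+28=70 → 171/241 = 0.7095
  forest: TP=46, FP=16+15+28=59 → 46/105 = 0.4381
  water: TP=60, FP=29+33+16=78 → 60/138 = 0.4348
Macro-precision = mean = (0.7903 + 0.7095 + 0.4381 + 0.4348) / 4 = 0.593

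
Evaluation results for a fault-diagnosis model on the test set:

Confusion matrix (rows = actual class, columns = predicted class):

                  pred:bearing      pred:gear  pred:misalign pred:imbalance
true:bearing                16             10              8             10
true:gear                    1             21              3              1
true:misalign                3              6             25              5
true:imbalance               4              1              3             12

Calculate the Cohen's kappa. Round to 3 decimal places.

Observed agreement pₒ = trace/N = 74/129 = 0.5736
Expected agreement pₑ = Σ (rowᵢ·colᵢ)/N² = (44·24 + 26·38 + 39·39 + 20·28)/129² = 0.2479
κ = (pₒ − pₑ)/(1 − pₑ) = (0.5736 − 0.2479)/(1 − 0.2479) = 0.433

0.433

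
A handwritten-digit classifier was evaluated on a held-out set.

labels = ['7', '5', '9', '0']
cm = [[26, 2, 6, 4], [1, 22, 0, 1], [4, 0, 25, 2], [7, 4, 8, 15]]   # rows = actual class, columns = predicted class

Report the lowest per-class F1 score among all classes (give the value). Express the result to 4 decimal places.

0.5357

Per-class F1 score (2·TP/(2·TP+FP+FN)):
  7: TP=26, FP=1+4+7=12, FN=2+6+4=12 → 52/76 = 0.68421
  5: TP=22, FP=2+0+4=6, FN=1+0+1=2 → 44/52 = 0.84615
  9: TP=25, FP=6+0+8=14, FN=4+0+2=6 → 50/70 = 0.71429
  0: TP=15, FP=4+1+2=7, FN=7+4+8=19 → 30/56 = 0.53571
Lowest is class '0' with F1 score = 0.5357.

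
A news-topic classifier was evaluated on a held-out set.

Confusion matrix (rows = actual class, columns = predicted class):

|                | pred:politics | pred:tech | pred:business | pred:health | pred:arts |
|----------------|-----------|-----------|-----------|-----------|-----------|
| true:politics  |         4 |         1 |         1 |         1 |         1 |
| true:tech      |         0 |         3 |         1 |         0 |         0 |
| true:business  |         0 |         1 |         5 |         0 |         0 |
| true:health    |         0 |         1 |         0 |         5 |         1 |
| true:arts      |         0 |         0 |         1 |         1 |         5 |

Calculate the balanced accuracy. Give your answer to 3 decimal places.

0.702

Balanced accuracy = mean of per-class recall.
  politics: recall = 4/8 = 0.5000
  tech: recall = 3/4 = 0.7500
  business: recall = 5/6 = 0.8333
  health: recall = 5/7 = 0.7143
  arts: recall = 5/7 = 0.7143
Mean = (0.5000 + 0.7500 + 0.8333 + 0.7143 + 0.7143) / 5 = 0.702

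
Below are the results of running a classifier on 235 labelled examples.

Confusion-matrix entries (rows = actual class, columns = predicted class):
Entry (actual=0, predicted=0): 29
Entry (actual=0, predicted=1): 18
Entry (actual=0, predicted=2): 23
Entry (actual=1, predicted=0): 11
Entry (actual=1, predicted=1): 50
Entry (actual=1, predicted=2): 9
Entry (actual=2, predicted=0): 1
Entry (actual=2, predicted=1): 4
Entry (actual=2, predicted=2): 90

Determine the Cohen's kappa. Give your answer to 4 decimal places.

0.5659

Observed agreement pₒ = trace/N = 169/235 = 0.71915
Expected agreement pₑ = Σ (rowᵢ·colᵢ)/N² = (70·41 + 70·72 + 95·122)/235² = 0.35310
κ = (pₒ − pₑ)/(1 − pₑ) = (0.71915 − 0.35310)/(1 − 0.35310) = 0.5659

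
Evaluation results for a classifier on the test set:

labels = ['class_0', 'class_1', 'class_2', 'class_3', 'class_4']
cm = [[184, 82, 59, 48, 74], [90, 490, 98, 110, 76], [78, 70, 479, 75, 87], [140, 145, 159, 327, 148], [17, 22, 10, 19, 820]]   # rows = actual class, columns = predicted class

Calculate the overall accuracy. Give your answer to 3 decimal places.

0.589

Accuracy = trace / total = (184+490+479+327+820=2300) / 3907 = 2300/3907 = 0.589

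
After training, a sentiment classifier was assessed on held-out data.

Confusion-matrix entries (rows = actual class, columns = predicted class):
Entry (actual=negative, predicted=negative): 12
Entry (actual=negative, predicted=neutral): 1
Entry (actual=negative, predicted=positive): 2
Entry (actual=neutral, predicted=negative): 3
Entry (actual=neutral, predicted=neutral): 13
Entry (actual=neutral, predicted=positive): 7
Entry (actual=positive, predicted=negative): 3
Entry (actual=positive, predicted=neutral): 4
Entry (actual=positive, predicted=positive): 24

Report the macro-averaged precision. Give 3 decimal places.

Per-class precision (TP/(TP+FP)):
  negative: TP=12, FP=3+3=6 → 12/18 = 0.6667
  neutral: TP=13, FP=1+4=5 → 13/18 = 0.7222
  positive: TP=24, FP=2+7=9 → 24/33 = 0.7273
Macro-precision = mean = (0.6667 + 0.7222 + 0.7273) / 3 = 0.705

0.705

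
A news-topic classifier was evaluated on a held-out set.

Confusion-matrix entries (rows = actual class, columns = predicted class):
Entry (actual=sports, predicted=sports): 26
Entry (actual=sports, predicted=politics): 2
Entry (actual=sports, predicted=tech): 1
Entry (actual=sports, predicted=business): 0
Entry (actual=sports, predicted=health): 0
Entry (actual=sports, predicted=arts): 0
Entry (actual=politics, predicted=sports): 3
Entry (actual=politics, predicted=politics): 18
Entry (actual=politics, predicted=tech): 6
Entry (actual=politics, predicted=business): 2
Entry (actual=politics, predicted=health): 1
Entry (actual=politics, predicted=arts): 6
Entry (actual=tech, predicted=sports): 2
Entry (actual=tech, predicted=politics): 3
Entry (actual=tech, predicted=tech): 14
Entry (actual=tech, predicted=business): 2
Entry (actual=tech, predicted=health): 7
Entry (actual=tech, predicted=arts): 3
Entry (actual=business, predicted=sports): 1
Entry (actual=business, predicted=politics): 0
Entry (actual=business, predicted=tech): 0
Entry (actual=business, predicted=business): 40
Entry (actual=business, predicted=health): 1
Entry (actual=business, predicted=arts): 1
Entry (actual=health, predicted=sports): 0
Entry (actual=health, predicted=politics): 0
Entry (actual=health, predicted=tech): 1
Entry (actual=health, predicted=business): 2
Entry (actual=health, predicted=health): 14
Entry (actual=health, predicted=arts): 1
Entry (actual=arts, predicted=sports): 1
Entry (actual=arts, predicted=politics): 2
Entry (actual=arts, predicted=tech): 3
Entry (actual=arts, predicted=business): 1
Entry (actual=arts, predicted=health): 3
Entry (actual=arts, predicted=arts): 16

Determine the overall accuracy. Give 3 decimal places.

Accuracy = trace / total = (26+18+14+40+14+16=128) / 183 = 128/183 = 0.699

0.699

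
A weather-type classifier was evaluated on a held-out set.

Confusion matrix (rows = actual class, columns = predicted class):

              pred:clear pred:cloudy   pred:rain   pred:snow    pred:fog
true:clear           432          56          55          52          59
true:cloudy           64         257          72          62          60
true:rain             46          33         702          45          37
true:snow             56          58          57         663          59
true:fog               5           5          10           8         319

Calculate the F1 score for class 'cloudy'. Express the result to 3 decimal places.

Take TP from the diagonal, FP from the rest of the 'cloudy' prediction marginal, FN from the rest of the 'cloudy' actual marginal.
F1 score = 2·TP/(2·TP+FP+FN).
cloudy: TP=257, FP=56+33+58+5=152, FN=64+72+62+60=258 → 514/924 = 0.5563

0.556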